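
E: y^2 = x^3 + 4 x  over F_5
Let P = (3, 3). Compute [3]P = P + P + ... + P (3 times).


k = 3 = 11_2 (binary, LSB first: 11)
Double-and-add from P = (3, 3):
  bit 0 = 1: acc = O + (3, 3) = (3, 3)
  bit 1 = 1: acc = (3, 3) + (0, 0) = (3, 2)

3P = (3, 2)


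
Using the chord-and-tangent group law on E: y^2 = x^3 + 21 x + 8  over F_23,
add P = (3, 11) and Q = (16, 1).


P != Q, so use the chord formula.
s = (y2 - y1) / (x2 - x1) = (13) / (13) mod 23 = 1
x3 = s^2 - x1 - x2 mod 23 = 1^2 - 3 - 16 = 5
y3 = s (x1 - x3) - y1 mod 23 = 1 * (3 - 5) - 11 = 10

P + Q = (5, 10)


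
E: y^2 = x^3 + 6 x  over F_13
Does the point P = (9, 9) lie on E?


Check whether y^2 = x^3 + 6 x + 0 (mod 13) for (x, y) = (9, 9).
LHS: y^2 = 9^2 mod 13 = 3
RHS: x^3 + 6 x + 0 = 9^3 + 6*9 + 0 mod 13 = 3
LHS = RHS

Yes, on the curve


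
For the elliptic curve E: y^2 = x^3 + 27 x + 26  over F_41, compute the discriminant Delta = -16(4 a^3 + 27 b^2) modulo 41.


4 a^3 + 27 b^2 = 4*27^3 + 27*26^2 = 78732 + 18252 = 96984
Delta = -16 * (96984) = -1551744
Delta mod 41 = 24

Delta = 24 (mod 41)


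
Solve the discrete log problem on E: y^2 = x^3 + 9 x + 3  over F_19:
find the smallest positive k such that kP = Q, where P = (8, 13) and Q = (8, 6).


Enumerate multiples of P until we hit Q = (8, 6):
  1P = (8, 13)
  2P = (14, 2)
  3P = (3, 0)
  4P = (14, 17)
  5P = (8, 6)
Match found at i = 5.

k = 5


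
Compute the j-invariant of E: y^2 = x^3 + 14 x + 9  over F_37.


Delta = -16(4 a^3 + 27 b^2) mod 37 = 33
-1728 * (4 a)^3 = -1728 * (4*14)^3 mod 37 = 6
j = 6 * 33^(-1) mod 37 = 17

j = 17 (mod 37)


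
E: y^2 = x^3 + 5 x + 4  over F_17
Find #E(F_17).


For each x in F_17, count y with y^2 = x^3 + 5 x + 4 mod 17:
  x = 0: RHS = 4, y in [2, 15]  -> 2 point(s)
  x = 5: RHS = 1, y in [1, 16]  -> 2 point(s)
  x = 7: RHS = 8, y in [5, 12]  -> 2 point(s)
  x = 9: RHS = 13, y in [8, 9]  -> 2 point(s)
  x = 10: RHS = 0, y in [0]  -> 1 point(s)
  x = 11: RHS = 13, y in [8, 9]  -> 2 point(s)
  x = 14: RHS = 13, y in [8, 9]  -> 2 point(s)
  x = 16: RHS = 15, y in [7, 10]  -> 2 point(s)
Affine points: 15. Add the point at infinity: total = 16.

#E(F_17) = 16


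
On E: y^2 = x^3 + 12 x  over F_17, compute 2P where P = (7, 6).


Doubling: s = (3 x1^2 + a) / (2 y1)
s = (3*7^2 + 12) / (2*6) mod 17 = 9
x3 = s^2 - 2 x1 mod 17 = 9^2 - 2*7 = 16
y3 = s (x1 - x3) - y1 mod 17 = 9 * (7 - 16) - 6 = 15

2P = (16, 15)


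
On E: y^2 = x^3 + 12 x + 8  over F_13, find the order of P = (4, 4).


Compute successive multiples of P until we hit O:
  1P = (4, 4)
  2P = (6, 7)
  3P = (2, 12)
  4P = (10, 7)
  5P = (9, 0)
  6P = (10, 6)
  7P = (2, 1)
  8P = (6, 6)
  ... (continuing to 10P)
  10P = O

ord(P) = 10


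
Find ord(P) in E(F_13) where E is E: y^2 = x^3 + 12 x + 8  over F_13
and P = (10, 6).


Compute successive multiples of P until we hit O:
  1P = (10, 6)
  2P = (6, 7)
  3P = (6, 6)
  4P = (10, 7)
  5P = O

ord(P) = 5


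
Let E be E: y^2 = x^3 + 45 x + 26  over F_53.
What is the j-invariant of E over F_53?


Delta = -16(4 a^3 + 27 b^2) mod 53 = 12
-1728 * (4 a)^3 = -1728 * (4*45)^3 mod 53 = 24
j = 24 * 12^(-1) mod 53 = 2

j = 2 (mod 53)


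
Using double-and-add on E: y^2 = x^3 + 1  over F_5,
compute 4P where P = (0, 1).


k = 4 = 100_2 (binary, LSB first: 001)
Double-and-add from P = (0, 1):
  bit 0 = 0: acc unchanged = O
  bit 1 = 0: acc unchanged = O
  bit 2 = 1: acc = O + (0, 1) = (0, 1)

4P = (0, 1)


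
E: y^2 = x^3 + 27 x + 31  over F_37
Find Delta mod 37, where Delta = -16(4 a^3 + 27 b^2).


4 a^3 + 27 b^2 = 4*27^3 + 27*31^2 = 78732 + 25947 = 104679
Delta = -16 * (104679) = -1674864
Delta mod 37 = 15

Delta = 15 (mod 37)


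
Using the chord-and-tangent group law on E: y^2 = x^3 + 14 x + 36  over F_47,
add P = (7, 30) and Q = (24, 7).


P != Q, so use the chord formula.
s = (y2 - y1) / (x2 - x1) = (24) / (17) mod 47 = 18
x3 = s^2 - x1 - x2 mod 47 = 18^2 - 7 - 24 = 11
y3 = s (x1 - x3) - y1 mod 47 = 18 * (7 - 11) - 30 = 39

P + Q = (11, 39)


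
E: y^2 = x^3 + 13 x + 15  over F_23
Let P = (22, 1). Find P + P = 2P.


Doubling: s = (3 x1^2 + a) / (2 y1)
s = (3*22^2 + 13) / (2*1) mod 23 = 8
x3 = s^2 - 2 x1 mod 23 = 8^2 - 2*22 = 20
y3 = s (x1 - x3) - y1 mod 23 = 8 * (22 - 20) - 1 = 15

2P = (20, 15)


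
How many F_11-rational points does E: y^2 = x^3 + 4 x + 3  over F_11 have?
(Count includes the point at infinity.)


For each x in F_11, count y with y^2 = x^3 + 4 x + 3 mod 11:
  x = 0: RHS = 3, y in [5, 6]  -> 2 point(s)
  x = 3: RHS = 9, y in [3, 8]  -> 2 point(s)
  x = 5: RHS = 5, y in [4, 7]  -> 2 point(s)
  x = 6: RHS = 1, y in [1, 10]  -> 2 point(s)
  x = 7: RHS = 0, y in [0]  -> 1 point(s)
  x = 9: RHS = 9, y in [3, 8]  -> 2 point(s)
  x = 10: RHS = 9, y in [3, 8]  -> 2 point(s)
Affine points: 13. Add the point at infinity: total = 14.

#E(F_11) = 14


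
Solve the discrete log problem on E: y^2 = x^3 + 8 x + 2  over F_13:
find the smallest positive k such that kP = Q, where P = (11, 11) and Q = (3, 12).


Enumerate multiples of P until we hit Q = (3, 12):
  1P = (11, 11)
  2P = (3, 1)
  3P = (3, 12)
Match found at i = 3.

k = 3


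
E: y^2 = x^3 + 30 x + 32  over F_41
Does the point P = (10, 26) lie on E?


Check whether y^2 = x^3 + 30 x + 32 (mod 41) for (x, y) = (10, 26).
LHS: y^2 = 26^2 mod 41 = 20
RHS: x^3 + 30 x + 32 = 10^3 + 30*10 + 32 mod 41 = 20
LHS = RHS

Yes, on the curve


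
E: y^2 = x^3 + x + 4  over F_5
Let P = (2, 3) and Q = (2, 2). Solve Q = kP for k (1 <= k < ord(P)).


Enumerate multiples of P until we hit Q = (2, 2):
  1P = (2, 3)
  2P = (0, 3)
  3P = (3, 2)
  4P = (1, 1)
  5P = (1, 4)
  6P = (3, 3)
  7P = (0, 2)
  8P = (2, 2)
Match found at i = 8.

k = 8


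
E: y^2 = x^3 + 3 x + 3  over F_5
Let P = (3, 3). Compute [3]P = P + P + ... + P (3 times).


k = 3 = 11_2 (binary, LSB first: 11)
Double-and-add from P = (3, 3):
  bit 0 = 1: acc = O + (3, 3) = (3, 3)
  bit 1 = 1: acc = (3, 3) + (4, 2) = (4, 3)

3P = (4, 3)


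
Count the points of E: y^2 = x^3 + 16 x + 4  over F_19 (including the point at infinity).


For each x in F_19, count y with y^2 = x^3 + 16 x + 4 mod 19:
  x = 0: RHS = 4, y in [2, 17]  -> 2 point(s)
  x = 2: RHS = 6, y in [5, 14]  -> 2 point(s)
  x = 5: RHS = 0, y in [0]  -> 1 point(s)
  x = 8: RHS = 17, y in [6, 13]  -> 2 point(s)
  x = 10: RHS = 5, y in [9, 10]  -> 2 point(s)
  x = 12: RHS = 5, y in [9, 10]  -> 2 point(s)
  x = 15: RHS = 9, y in [3, 16]  -> 2 point(s)
  x = 16: RHS = 5, y in [9, 10]  -> 2 point(s)
  x = 18: RHS = 6, y in [5, 14]  -> 2 point(s)
Affine points: 17. Add the point at infinity: total = 18.

#E(F_19) = 18


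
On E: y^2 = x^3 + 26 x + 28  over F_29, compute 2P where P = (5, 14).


Doubling: s = (3 x1^2 + a) / (2 y1)
s = (3*5^2 + 26) / (2*14) mod 29 = 15
x3 = s^2 - 2 x1 mod 29 = 15^2 - 2*5 = 12
y3 = s (x1 - x3) - y1 mod 29 = 15 * (5 - 12) - 14 = 26

2P = (12, 26)


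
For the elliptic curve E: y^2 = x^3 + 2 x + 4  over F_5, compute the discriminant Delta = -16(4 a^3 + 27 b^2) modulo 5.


4 a^3 + 27 b^2 = 4*2^3 + 27*4^2 = 32 + 432 = 464
Delta = -16 * (464) = -7424
Delta mod 5 = 1

Delta = 1 (mod 5)


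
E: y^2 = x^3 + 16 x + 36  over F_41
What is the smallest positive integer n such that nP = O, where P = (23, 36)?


Compute successive multiples of P until we hit O:
  1P = (23, 36)
  2P = (5, 6)
  3P = (34, 14)
  4P = (29, 17)
  5P = (7, 9)
  6P = (6, 26)
  7P = (21, 11)
  8P = (20, 22)
  ... (continuing to 40P)
  40P = O

ord(P) = 40


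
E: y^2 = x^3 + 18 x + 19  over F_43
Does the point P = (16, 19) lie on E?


Check whether y^2 = x^3 + 18 x + 19 (mod 43) for (x, y) = (16, 19).
LHS: y^2 = 19^2 mod 43 = 17
RHS: x^3 + 18 x + 19 = 16^3 + 18*16 + 19 mod 43 = 17
LHS = RHS

Yes, on the curve


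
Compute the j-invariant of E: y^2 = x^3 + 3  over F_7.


Delta = -16(4 a^3 + 27 b^2) mod 7 = 4
-1728 * (4 a)^3 = -1728 * (4*0)^3 mod 7 = 0
j = 0 * 4^(-1) mod 7 = 0

j = 0 (mod 7)


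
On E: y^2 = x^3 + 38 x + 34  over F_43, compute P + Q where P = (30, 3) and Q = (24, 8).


P != Q, so use the chord formula.
s = (y2 - y1) / (x2 - x1) = (5) / (37) mod 43 = 35
x3 = s^2 - x1 - x2 mod 43 = 35^2 - 30 - 24 = 10
y3 = s (x1 - x3) - y1 mod 43 = 35 * (30 - 10) - 3 = 9

P + Q = (10, 9)


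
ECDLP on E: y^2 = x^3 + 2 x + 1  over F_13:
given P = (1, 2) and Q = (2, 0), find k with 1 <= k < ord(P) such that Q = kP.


Enumerate multiples of P until we hit Q = (2, 0):
  1P = (1, 2)
  2P = (2, 0)
Match found at i = 2.

k = 2


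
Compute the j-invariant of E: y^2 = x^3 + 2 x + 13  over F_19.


Delta = -16(4 a^3 + 27 b^2) mod 19 = 10
-1728 * (4 a)^3 = -1728 * (4*2)^3 mod 19 = 18
j = 18 * 10^(-1) mod 19 = 17

j = 17 (mod 19)


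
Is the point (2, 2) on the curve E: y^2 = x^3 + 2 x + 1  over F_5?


Check whether y^2 = x^3 + 2 x + 1 (mod 5) for (x, y) = (2, 2).
LHS: y^2 = 2^2 mod 5 = 4
RHS: x^3 + 2 x + 1 = 2^3 + 2*2 + 1 mod 5 = 3
LHS != RHS

No, not on the curve


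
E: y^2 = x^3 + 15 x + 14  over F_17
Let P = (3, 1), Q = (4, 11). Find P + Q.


P != Q, so use the chord formula.
s = (y2 - y1) / (x2 - x1) = (10) / (1) mod 17 = 10
x3 = s^2 - x1 - x2 mod 17 = 10^2 - 3 - 4 = 8
y3 = s (x1 - x3) - y1 mod 17 = 10 * (3 - 8) - 1 = 0

P + Q = (8, 0)


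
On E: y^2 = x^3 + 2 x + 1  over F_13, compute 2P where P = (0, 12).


Doubling: s = (3 x1^2 + a) / (2 y1)
s = (3*0^2 + 2) / (2*12) mod 13 = 12
x3 = s^2 - 2 x1 mod 13 = 12^2 - 2*0 = 1
y3 = s (x1 - x3) - y1 mod 13 = 12 * (0 - 1) - 12 = 2

2P = (1, 2)


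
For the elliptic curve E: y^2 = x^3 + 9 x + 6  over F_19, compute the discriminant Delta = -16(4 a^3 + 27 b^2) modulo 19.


4 a^3 + 27 b^2 = 4*9^3 + 27*6^2 = 2916 + 972 = 3888
Delta = -16 * (3888) = -62208
Delta mod 19 = 17

Delta = 17 (mod 19)


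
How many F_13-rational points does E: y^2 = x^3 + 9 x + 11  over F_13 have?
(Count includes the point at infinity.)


For each x in F_13, count y with y^2 = x^3 + 9 x + 11 mod 13:
  x = 3: RHS = 0, y in [0]  -> 1 point(s)
  x = 5: RHS = 12, y in [5, 8]  -> 2 point(s)
  x = 7: RHS = 1, y in [1, 12]  -> 2 point(s)
  x = 8: RHS = 10, y in [6, 7]  -> 2 point(s)
  x = 10: RHS = 9, y in [3, 10]  -> 2 point(s)
  x = 12: RHS = 1, y in [1, 12]  -> 2 point(s)
Affine points: 11. Add the point at infinity: total = 12.

#E(F_13) = 12


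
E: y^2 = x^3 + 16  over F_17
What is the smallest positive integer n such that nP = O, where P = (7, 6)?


Compute successive multiples of P until we hit O:
  1P = (7, 6)
  2P = (16, 7)
  3P = (15, 12)
  4P = (3, 14)
  5P = (11, 2)
  6P = (0, 4)
  7P = (8, 1)
  8P = (10, 9)
  ... (continuing to 18P)
  18P = O

ord(P) = 18


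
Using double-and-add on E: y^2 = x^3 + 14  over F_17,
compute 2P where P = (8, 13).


k = 2 = 10_2 (binary, LSB first: 01)
Double-and-add from P = (8, 13):
  bit 0 = 0: acc unchanged = O
  bit 1 = 1: acc = O + (16, 9) = (16, 9)

2P = (16, 9)


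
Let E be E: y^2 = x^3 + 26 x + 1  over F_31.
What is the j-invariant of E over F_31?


Delta = -16(4 a^3 + 27 b^2) mod 31 = 4
-1728 * (4 a)^3 = -1728 * (4*26)^3 mod 31 = 15
j = 15 * 4^(-1) mod 31 = 27

j = 27 (mod 31)


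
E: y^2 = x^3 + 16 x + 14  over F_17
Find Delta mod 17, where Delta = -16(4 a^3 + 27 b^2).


4 a^3 + 27 b^2 = 4*16^3 + 27*14^2 = 16384 + 5292 = 21676
Delta = -16 * (21676) = -346816
Delta mod 17 = 1

Delta = 1 (mod 17)


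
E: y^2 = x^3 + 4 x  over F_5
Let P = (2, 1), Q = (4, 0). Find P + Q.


P != Q, so use the chord formula.
s = (y2 - y1) / (x2 - x1) = (4) / (2) mod 5 = 2
x3 = s^2 - x1 - x2 mod 5 = 2^2 - 2 - 4 = 3
y3 = s (x1 - x3) - y1 mod 5 = 2 * (2 - 3) - 1 = 2

P + Q = (3, 2)


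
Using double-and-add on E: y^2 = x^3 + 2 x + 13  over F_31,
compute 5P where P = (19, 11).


k = 5 = 101_2 (binary, LSB first: 101)
Double-and-add from P = (19, 11):
  bit 0 = 1: acc = O + (19, 11) = (19, 11)
  bit 1 = 0: acc unchanged = (19, 11)
  bit 2 = 1: acc = (19, 11) + (11, 23) = (11, 8)

5P = (11, 8)


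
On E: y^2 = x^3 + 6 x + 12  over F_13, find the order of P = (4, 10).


Compute successive multiples of P until we hit O:
  1P = (4, 10)
  2P = (8, 0)
  3P = (4, 3)
  4P = O

ord(P) = 4


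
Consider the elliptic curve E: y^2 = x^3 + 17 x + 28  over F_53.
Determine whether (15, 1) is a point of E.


Check whether y^2 = x^3 + 17 x + 28 (mod 53) for (x, y) = (15, 1).
LHS: y^2 = 1^2 mod 53 = 1
RHS: x^3 + 17 x + 28 = 15^3 + 17*15 + 28 mod 53 = 1
LHS = RHS

Yes, on the curve


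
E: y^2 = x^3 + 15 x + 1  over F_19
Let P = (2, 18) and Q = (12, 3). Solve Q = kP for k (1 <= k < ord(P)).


Enumerate multiples of P until we hit Q = (12, 3):
  1P = (2, 18)
  2P = (12, 3)
Match found at i = 2.

k = 2


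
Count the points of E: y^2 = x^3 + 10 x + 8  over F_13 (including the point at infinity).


For each x in F_13, count y with y^2 = x^3 + 10 x + 8 mod 13:
  x = 2: RHS = 10, y in [6, 7]  -> 2 point(s)
  x = 3: RHS = 0, y in [0]  -> 1 point(s)
  x = 5: RHS = 1, y in [1, 12]  -> 2 point(s)
  x = 10: RHS = 3, y in [4, 9]  -> 2 point(s)
  x = 12: RHS = 10, y in [6, 7]  -> 2 point(s)
Affine points: 9. Add the point at infinity: total = 10.

#E(F_13) = 10


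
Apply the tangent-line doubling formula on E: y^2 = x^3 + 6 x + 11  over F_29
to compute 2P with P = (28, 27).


Doubling: s = (3 x1^2 + a) / (2 y1)
s = (3*28^2 + 6) / (2*27) mod 29 = 5
x3 = s^2 - 2 x1 mod 29 = 5^2 - 2*28 = 27
y3 = s (x1 - x3) - y1 mod 29 = 5 * (28 - 27) - 27 = 7

2P = (27, 7)


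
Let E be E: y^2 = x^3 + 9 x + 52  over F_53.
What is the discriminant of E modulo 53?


4 a^3 + 27 b^2 = 4*9^3 + 27*52^2 = 2916 + 73008 = 75924
Delta = -16 * (75924) = -1214784
Delta mod 53 = 29

Delta = 29 (mod 53)


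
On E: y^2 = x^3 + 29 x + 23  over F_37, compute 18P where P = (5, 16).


k = 18 = 10010_2 (binary, LSB first: 01001)
Double-and-add from P = (5, 16):
  bit 0 = 0: acc unchanged = O
  bit 1 = 1: acc = O + (26, 36) = (26, 36)
  bit 2 = 0: acc unchanged = (26, 36)
  bit 3 = 0: acc unchanged = (26, 36)
  bit 4 = 1: acc = (26, 36) + (14, 18) = (27, 18)

18P = (27, 18)


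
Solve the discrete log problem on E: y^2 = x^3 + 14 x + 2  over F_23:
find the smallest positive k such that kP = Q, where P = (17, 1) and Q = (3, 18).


Enumerate multiples of P until we hit Q = (3, 18):
  1P = (17, 1)
  2P = (7, 11)
  3P = (0, 5)
  4P = (9, 12)
  5P = (5, 17)
  6P = (13, 9)
  7P = (20, 5)
  8P = (21, 9)
  9P = (12, 9)
  10P = (3, 18)
Match found at i = 10.

k = 10


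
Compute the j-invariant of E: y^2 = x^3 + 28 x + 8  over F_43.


Delta = -16(4 a^3 + 27 b^2) mod 43 = 12
-1728 * (4 a)^3 = -1728 * (4*28)^3 mod 43 = 2
j = 2 * 12^(-1) mod 43 = 36

j = 36 (mod 43)


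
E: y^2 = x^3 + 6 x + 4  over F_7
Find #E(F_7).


For each x in F_7, count y with y^2 = x^3 + 6 x + 4 mod 7:
  x = 0: RHS = 4, y in [2, 5]  -> 2 point(s)
  x = 1: RHS = 4, y in [2, 5]  -> 2 point(s)
  x = 3: RHS = 0, y in [0]  -> 1 point(s)
  x = 4: RHS = 1, y in [1, 6]  -> 2 point(s)
  x = 6: RHS = 4, y in [2, 5]  -> 2 point(s)
Affine points: 9. Add the point at infinity: total = 10.

#E(F_7) = 10


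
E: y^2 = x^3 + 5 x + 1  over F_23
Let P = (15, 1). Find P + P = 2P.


Doubling: s = (3 x1^2 + a) / (2 y1)
s = (3*15^2 + 5) / (2*1) mod 23 = 18
x3 = s^2 - 2 x1 mod 23 = 18^2 - 2*15 = 18
y3 = s (x1 - x3) - y1 mod 23 = 18 * (15 - 18) - 1 = 14

2P = (18, 14)


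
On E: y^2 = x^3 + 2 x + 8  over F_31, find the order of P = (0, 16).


Compute successive multiples of P until we hit O:
  1P = (0, 16)
  2P = (4, 7)
  3P = (3, 14)
  4P = (25, 11)
  5P = (11, 11)
  6P = (22, 25)
  7P = (10, 25)
  8P = (6, 22)
  ... (continuing to 31P)
  31P = O

ord(P) = 31


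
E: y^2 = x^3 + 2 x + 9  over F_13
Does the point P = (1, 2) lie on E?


Check whether y^2 = x^3 + 2 x + 9 (mod 13) for (x, y) = (1, 2).
LHS: y^2 = 2^2 mod 13 = 4
RHS: x^3 + 2 x + 9 = 1^3 + 2*1 + 9 mod 13 = 12
LHS != RHS

No, not on the curve


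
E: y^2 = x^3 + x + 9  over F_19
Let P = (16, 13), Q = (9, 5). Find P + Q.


P != Q, so use the chord formula.
s = (y2 - y1) / (x2 - x1) = (11) / (12) mod 19 = 12
x3 = s^2 - x1 - x2 mod 19 = 12^2 - 16 - 9 = 5
y3 = s (x1 - x3) - y1 mod 19 = 12 * (16 - 5) - 13 = 5

P + Q = (5, 5)


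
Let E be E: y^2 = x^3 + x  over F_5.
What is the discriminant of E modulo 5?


4 a^3 + 27 b^2 = 4*1^3 + 27*0^2 = 4 + 0 = 4
Delta = -16 * (4) = -64
Delta mod 5 = 1

Delta = 1 (mod 5)


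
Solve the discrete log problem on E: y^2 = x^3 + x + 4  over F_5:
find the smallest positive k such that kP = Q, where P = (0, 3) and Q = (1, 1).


Enumerate multiples of P until we hit Q = (1, 1):
  1P = (0, 3)
  2P = (1, 1)
Match found at i = 2.

k = 2


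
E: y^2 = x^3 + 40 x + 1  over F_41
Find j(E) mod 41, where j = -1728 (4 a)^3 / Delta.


Delta = -16(4 a^3 + 27 b^2) mod 41 = 1
-1728 * (4 a)^3 = -1728 * (4*40)^3 mod 41 = 15
j = 15 * 1^(-1) mod 41 = 15

j = 15 (mod 41)


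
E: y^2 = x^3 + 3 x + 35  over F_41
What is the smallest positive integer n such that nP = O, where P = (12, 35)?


Compute successive multiples of P until we hit O:
  1P = (12, 35)
  2P = (37, 0)
  3P = (12, 6)
  4P = O

ord(P) = 4


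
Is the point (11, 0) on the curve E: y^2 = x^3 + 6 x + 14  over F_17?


Check whether y^2 = x^3 + 6 x + 14 (mod 17) for (x, y) = (11, 0).
LHS: y^2 = 0^2 mod 17 = 0
RHS: x^3 + 6 x + 14 = 11^3 + 6*11 + 14 mod 17 = 0
LHS = RHS

Yes, on the curve


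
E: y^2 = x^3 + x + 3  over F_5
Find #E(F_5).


For each x in F_5, count y with y^2 = x^3 + 1 x + 3 mod 5:
  x = 1: RHS = 0, y in [0]  -> 1 point(s)
  x = 4: RHS = 1, y in [1, 4]  -> 2 point(s)
Affine points: 3. Add the point at infinity: total = 4.

#E(F_5) = 4


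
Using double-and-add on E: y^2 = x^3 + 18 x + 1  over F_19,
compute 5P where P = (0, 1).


k = 5 = 101_2 (binary, LSB first: 101)
Double-and-add from P = (0, 1):
  bit 0 = 1: acc = O + (0, 1) = (0, 1)
  bit 1 = 0: acc unchanged = (0, 1)
  bit 2 = 1: acc = (0, 1) + (1, 18) = (3, 5)

5P = (3, 5)


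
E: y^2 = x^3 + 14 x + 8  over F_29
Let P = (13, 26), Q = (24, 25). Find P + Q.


P != Q, so use the chord formula.
s = (y2 - y1) / (x2 - x1) = (28) / (11) mod 29 = 21
x3 = s^2 - x1 - x2 mod 29 = 21^2 - 13 - 24 = 27
y3 = s (x1 - x3) - y1 mod 29 = 21 * (13 - 27) - 26 = 28

P + Q = (27, 28)


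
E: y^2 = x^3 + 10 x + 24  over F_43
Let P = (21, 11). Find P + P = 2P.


Doubling: s = (3 x1^2 + a) / (2 y1)
s = (3*21^2 + 10) / (2*11) mod 43 = 0
x3 = s^2 - 2 x1 mod 43 = 0^2 - 2*21 = 1
y3 = s (x1 - x3) - y1 mod 43 = 0 * (21 - 1) - 11 = 32

2P = (1, 32)


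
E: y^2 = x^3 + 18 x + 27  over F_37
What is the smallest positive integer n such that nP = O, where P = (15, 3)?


Compute successive multiples of P until we hit O:
  1P = (15, 3)
  2P = (18, 2)
  3P = (0, 29)
  4P = (13, 33)
  5P = (12, 26)
  6P = (3, 16)
  7P = (23, 18)
  8P = (32, 16)
  ... (continuing to 36P)
  36P = O

ord(P) = 36


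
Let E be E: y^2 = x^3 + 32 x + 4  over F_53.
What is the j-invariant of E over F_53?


Delta = -16(4 a^3 + 27 b^2) mod 53 = 36
-1728 * (4 a)^3 = -1728 * (4*32)^3 mod 53 = 1
j = 1 * 36^(-1) mod 53 = 28

j = 28 (mod 53)


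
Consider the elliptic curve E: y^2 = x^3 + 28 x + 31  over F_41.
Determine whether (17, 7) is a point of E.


Check whether y^2 = x^3 + 28 x + 31 (mod 41) for (x, y) = (17, 7).
LHS: y^2 = 7^2 mod 41 = 8
RHS: x^3 + 28 x + 31 = 17^3 + 28*17 + 31 mod 41 = 8
LHS = RHS

Yes, on the curve


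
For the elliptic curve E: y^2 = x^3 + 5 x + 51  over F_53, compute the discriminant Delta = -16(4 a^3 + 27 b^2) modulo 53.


4 a^3 + 27 b^2 = 4*5^3 + 27*51^2 = 500 + 70227 = 70727
Delta = -16 * (70727) = -1131632
Delta mod 53 = 24

Delta = 24 (mod 53)


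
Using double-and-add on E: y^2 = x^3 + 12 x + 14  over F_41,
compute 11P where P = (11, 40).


k = 11 = 1011_2 (binary, LSB first: 1101)
Double-and-add from P = (11, 40):
  bit 0 = 1: acc = O + (11, 40) = (11, 40)
  bit 1 = 1: acc = (11, 40) + (28, 11) = (33, 12)
  bit 2 = 0: acc unchanged = (33, 12)
  bit 3 = 1: acc = (33, 12) + (7, 20) = (37, 5)

11P = (37, 5)


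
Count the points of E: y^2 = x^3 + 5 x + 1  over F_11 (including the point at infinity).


For each x in F_11, count y with y^2 = x^3 + 5 x + 1 mod 11:
  x = 0: RHS = 1, y in [1, 10]  -> 2 point(s)
  x = 6: RHS = 5, y in [4, 7]  -> 2 point(s)
  x = 7: RHS = 5, y in [4, 7]  -> 2 point(s)
  x = 8: RHS = 3, y in [5, 6]  -> 2 point(s)
  x = 9: RHS = 5, y in [4, 7]  -> 2 point(s)
Affine points: 10. Add the point at infinity: total = 11.

#E(F_11) = 11


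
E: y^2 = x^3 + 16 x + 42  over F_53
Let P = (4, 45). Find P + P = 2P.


Doubling: s = (3 x1^2 + a) / (2 y1)
s = (3*4^2 + 16) / (2*45) mod 53 = 49
x3 = s^2 - 2 x1 mod 53 = 49^2 - 2*4 = 8
y3 = s (x1 - x3) - y1 mod 53 = 49 * (4 - 8) - 45 = 24

2P = (8, 24)


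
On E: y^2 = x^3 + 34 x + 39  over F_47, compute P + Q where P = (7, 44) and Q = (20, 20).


P != Q, so use the chord formula.
s = (y2 - y1) / (x2 - x1) = (23) / (13) mod 47 = 9
x3 = s^2 - x1 - x2 mod 47 = 9^2 - 7 - 20 = 7
y3 = s (x1 - x3) - y1 mod 47 = 9 * (7 - 7) - 44 = 3

P + Q = (7, 3)


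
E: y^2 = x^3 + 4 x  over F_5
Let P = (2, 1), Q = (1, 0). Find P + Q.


P != Q, so use the chord formula.
s = (y2 - y1) / (x2 - x1) = (4) / (4) mod 5 = 1
x3 = s^2 - x1 - x2 mod 5 = 1^2 - 2 - 1 = 3
y3 = s (x1 - x3) - y1 mod 5 = 1 * (2 - 3) - 1 = 3

P + Q = (3, 3)


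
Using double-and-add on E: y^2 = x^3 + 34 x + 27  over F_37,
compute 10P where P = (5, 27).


k = 10 = 1010_2 (binary, LSB first: 0101)
Double-and-add from P = (5, 27):
  bit 0 = 0: acc unchanged = O
  bit 1 = 1: acc = O + (0, 29) = (0, 29)
  bit 2 = 0: acc unchanged = (0, 29)
  bit 3 = 1: acc = (0, 29) + (22, 29) = (15, 8)

10P = (15, 8)


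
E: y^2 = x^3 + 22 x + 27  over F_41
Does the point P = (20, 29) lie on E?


Check whether y^2 = x^3 + 22 x + 27 (mod 41) for (x, y) = (20, 29).
LHS: y^2 = 29^2 mod 41 = 21
RHS: x^3 + 22 x + 27 = 20^3 + 22*20 + 27 mod 41 = 21
LHS = RHS

Yes, on the curve


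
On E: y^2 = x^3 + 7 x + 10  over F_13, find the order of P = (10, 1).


Compute successive multiples of P until we hit O:
  1P = (10, 1)
  2P = (9, 3)
  3P = (11, 1)
  4P = (5, 12)
  5P = (7, 8)
  6P = (0, 6)
  7P = (0, 7)
  8P = (7, 5)
  ... (continuing to 13P)
  13P = O

ord(P) = 13


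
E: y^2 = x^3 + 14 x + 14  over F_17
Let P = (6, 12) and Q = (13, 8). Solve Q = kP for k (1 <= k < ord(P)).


Enumerate multiples of P until we hit Q = (13, 8):
  1P = (6, 12)
  2P = (9, 11)
  3P = (4, 10)
  4P = (8, 3)
  5P = (2, 4)
  6P = (13, 8)
Match found at i = 6.

k = 6


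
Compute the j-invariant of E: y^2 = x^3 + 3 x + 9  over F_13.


Delta = -16(4 a^3 + 27 b^2) mod 13 = 5
-1728 * (4 a)^3 = -1728 * (4*3)^3 mod 13 = 12
j = 12 * 5^(-1) mod 13 = 5

j = 5 (mod 13)


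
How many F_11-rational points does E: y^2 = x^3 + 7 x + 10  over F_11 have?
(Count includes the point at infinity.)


For each x in F_11, count y with y^2 = x^3 + 7 x + 10 mod 11:
  x = 3: RHS = 3, y in [5, 6]  -> 2 point(s)
  x = 4: RHS = 3, y in [5, 6]  -> 2 point(s)
  x = 5: RHS = 5, y in [4, 7]  -> 2 point(s)
  x = 6: RHS = 4, y in [2, 9]  -> 2 point(s)
Affine points: 8. Add the point at infinity: total = 9.

#E(F_11) = 9


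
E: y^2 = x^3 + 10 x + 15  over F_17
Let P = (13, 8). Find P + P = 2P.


Doubling: s = (3 x1^2 + a) / (2 y1)
s = (3*13^2 + 10) / (2*8) mod 17 = 10
x3 = s^2 - 2 x1 mod 17 = 10^2 - 2*13 = 6
y3 = s (x1 - x3) - y1 mod 17 = 10 * (13 - 6) - 8 = 11

2P = (6, 11)


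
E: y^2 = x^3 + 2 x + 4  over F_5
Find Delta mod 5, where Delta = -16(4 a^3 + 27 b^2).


4 a^3 + 27 b^2 = 4*2^3 + 27*4^2 = 32 + 432 = 464
Delta = -16 * (464) = -7424
Delta mod 5 = 1

Delta = 1 (mod 5)


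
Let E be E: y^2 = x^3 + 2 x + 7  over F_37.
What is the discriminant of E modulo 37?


4 a^3 + 27 b^2 = 4*2^3 + 27*7^2 = 32 + 1323 = 1355
Delta = -16 * (1355) = -21680
Delta mod 37 = 2

Delta = 2 (mod 37)


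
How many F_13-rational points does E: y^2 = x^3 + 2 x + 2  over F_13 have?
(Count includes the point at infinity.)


For each x in F_13, count y with y^2 = x^3 + 2 x + 2 mod 13:
  x = 2: RHS = 1, y in [1, 12]  -> 2 point(s)
  x = 3: RHS = 9, y in [3, 10]  -> 2 point(s)
  x = 4: RHS = 9, y in [3, 10]  -> 2 point(s)
  x = 6: RHS = 9, y in [3, 10]  -> 2 point(s)
  x = 8: RHS = 10, y in [6, 7]  -> 2 point(s)
  x = 11: RHS = 3, y in [4, 9]  -> 2 point(s)
  x = 12: RHS = 12, y in [5, 8]  -> 2 point(s)
Affine points: 14. Add the point at infinity: total = 15.

#E(F_13) = 15


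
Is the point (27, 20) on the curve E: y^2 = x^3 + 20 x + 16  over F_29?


Check whether y^2 = x^3 + 20 x + 16 (mod 29) for (x, y) = (27, 20).
LHS: y^2 = 20^2 mod 29 = 23
RHS: x^3 + 20 x + 16 = 27^3 + 20*27 + 16 mod 29 = 26
LHS != RHS

No, not on the curve


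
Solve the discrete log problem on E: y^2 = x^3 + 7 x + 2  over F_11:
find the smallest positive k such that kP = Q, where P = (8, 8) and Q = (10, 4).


Enumerate multiples of P until we hit Q = (10, 4):
  1P = (8, 8)
  2P = (10, 7)
  3P = (7, 8)
  4P = (7, 3)
  5P = (10, 4)
Match found at i = 5.

k = 5


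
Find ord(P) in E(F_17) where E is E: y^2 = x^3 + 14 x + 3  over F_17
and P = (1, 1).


Compute successive multiples of P until we hit O:
  1P = (1, 1)
  2P = (15, 16)
  3P = (9, 5)
  4P = (3, 15)
  5P = (11, 14)
  6P = (14, 11)
  7P = (4, 15)
  8P = (13, 11)
  ... (continuing to 23P)
  23P = O

ord(P) = 23


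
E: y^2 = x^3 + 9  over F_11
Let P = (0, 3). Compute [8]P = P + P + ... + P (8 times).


k = 8 = 1000_2 (binary, LSB first: 0001)
Double-and-add from P = (0, 3):
  bit 0 = 0: acc unchanged = O
  bit 1 = 0: acc unchanged = O
  bit 2 = 0: acc unchanged = O
  bit 3 = 1: acc = O + (0, 8) = (0, 8)

8P = (0, 8)


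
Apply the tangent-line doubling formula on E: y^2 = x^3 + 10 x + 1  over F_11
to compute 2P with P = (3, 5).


Doubling: s = (3 x1^2 + a) / (2 y1)
s = (3*3^2 + 10) / (2*5) mod 11 = 7
x3 = s^2 - 2 x1 mod 11 = 7^2 - 2*3 = 10
y3 = s (x1 - x3) - y1 mod 11 = 7 * (3 - 10) - 5 = 1

2P = (10, 1)


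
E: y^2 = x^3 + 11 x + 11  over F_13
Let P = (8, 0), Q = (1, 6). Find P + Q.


P != Q, so use the chord formula.
s = (y2 - y1) / (x2 - x1) = (6) / (6) mod 13 = 1
x3 = s^2 - x1 - x2 mod 13 = 1^2 - 8 - 1 = 5
y3 = s (x1 - x3) - y1 mod 13 = 1 * (8 - 5) - 0 = 3

P + Q = (5, 3)


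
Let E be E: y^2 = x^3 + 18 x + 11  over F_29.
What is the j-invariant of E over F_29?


Delta = -16(4 a^3 + 27 b^2) mod 29 = 26
-1728 * (4 a)^3 = -1728 * (4*18)^3 mod 29 = 13
j = 13 * 26^(-1) mod 29 = 15

j = 15 (mod 29)


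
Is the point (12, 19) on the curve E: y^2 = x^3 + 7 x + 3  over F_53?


Check whether y^2 = x^3 + 7 x + 3 (mod 53) for (x, y) = (12, 19).
LHS: y^2 = 19^2 mod 53 = 43
RHS: x^3 + 7 x + 3 = 12^3 + 7*12 + 3 mod 53 = 13
LHS != RHS

No, not on the curve


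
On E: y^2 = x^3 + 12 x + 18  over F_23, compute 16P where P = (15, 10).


k = 16 = 10000_2 (binary, LSB first: 00001)
Double-and-add from P = (15, 10):
  bit 0 = 0: acc unchanged = O
  bit 1 = 0: acc unchanged = O
  bit 2 = 0: acc unchanged = O
  bit 3 = 0: acc unchanged = O
  bit 4 = 1: acc = O + (21, 20) = (21, 20)

16P = (21, 20)


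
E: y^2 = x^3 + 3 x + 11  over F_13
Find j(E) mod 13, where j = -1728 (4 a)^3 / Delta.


Delta = -16(4 a^3 + 27 b^2) mod 13 = 2
-1728 * (4 a)^3 = -1728 * (4*3)^3 mod 13 = 12
j = 12 * 2^(-1) mod 13 = 6

j = 6 (mod 13)


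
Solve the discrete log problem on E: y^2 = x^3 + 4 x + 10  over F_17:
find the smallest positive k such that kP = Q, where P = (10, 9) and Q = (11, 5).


Enumerate multiples of P until we hit Q = (11, 5):
  1P = (10, 9)
  2P = (1, 7)
  3P = (5, 11)
  4P = (11, 5)
Match found at i = 4.

k = 4


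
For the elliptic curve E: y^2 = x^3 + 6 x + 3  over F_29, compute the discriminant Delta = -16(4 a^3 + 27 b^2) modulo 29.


4 a^3 + 27 b^2 = 4*6^3 + 27*3^2 = 864 + 243 = 1107
Delta = -16 * (1107) = -17712
Delta mod 29 = 7

Delta = 7 (mod 29)


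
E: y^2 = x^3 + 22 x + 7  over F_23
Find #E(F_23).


For each x in F_23, count y with y^2 = x^3 + 22 x + 7 mod 23:
  x = 2: RHS = 13, y in [6, 17]  -> 2 point(s)
  x = 3: RHS = 8, y in [10, 13]  -> 2 point(s)
  x = 5: RHS = 12, y in [9, 14]  -> 2 point(s)
  x = 10: RHS = 8, y in [10, 13]  -> 2 point(s)
  x = 11: RHS = 16, y in [4, 19]  -> 2 point(s)
  x = 13: RHS = 6, y in [11, 12]  -> 2 point(s)
  x = 14: RHS = 0, y in [0]  -> 1 point(s)
  x = 15: RHS = 9, y in [3, 20]  -> 2 point(s)
  x = 16: RHS = 16, y in [4, 19]  -> 2 point(s)
  x = 17: RHS = 4, y in [2, 21]  -> 2 point(s)
  x = 18: RHS = 2, y in [5, 18]  -> 2 point(s)
  x = 19: RHS = 16, y in [4, 19]  -> 2 point(s)
  x = 20: RHS = 6, y in [11, 12]  -> 2 point(s)
  x = 21: RHS = 1, y in [1, 22]  -> 2 point(s)
Affine points: 27. Add the point at infinity: total = 28.

#E(F_23) = 28


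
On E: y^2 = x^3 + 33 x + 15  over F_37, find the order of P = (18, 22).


Compute successive multiples of P until we hit O:
  1P = (18, 22)
  2P = (4, 27)
  3P = (24, 33)
  4P = (22, 20)
  5P = (25, 0)
  6P = (22, 17)
  7P = (24, 4)
  8P = (4, 10)
  ... (continuing to 10P)
  10P = O

ord(P) = 10


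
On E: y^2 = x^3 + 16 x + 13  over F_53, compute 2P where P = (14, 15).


Doubling: s = (3 x1^2 + a) / (2 y1)
s = (3*14^2 + 16) / (2*15) mod 53 = 6
x3 = s^2 - 2 x1 mod 53 = 6^2 - 2*14 = 8
y3 = s (x1 - x3) - y1 mod 53 = 6 * (14 - 8) - 15 = 21

2P = (8, 21)


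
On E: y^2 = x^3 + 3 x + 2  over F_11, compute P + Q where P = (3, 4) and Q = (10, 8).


P != Q, so use the chord formula.
s = (y2 - y1) / (x2 - x1) = (4) / (7) mod 11 = 10
x3 = s^2 - x1 - x2 mod 11 = 10^2 - 3 - 10 = 10
y3 = s (x1 - x3) - y1 mod 11 = 10 * (3 - 10) - 4 = 3

P + Q = (10, 3)


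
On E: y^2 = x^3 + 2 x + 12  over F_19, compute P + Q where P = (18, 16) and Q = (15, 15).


P != Q, so use the chord formula.
s = (y2 - y1) / (x2 - x1) = (18) / (16) mod 19 = 13
x3 = s^2 - x1 - x2 mod 19 = 13^2 - 18 - 15 = 3
y3 = s (x1 - x3) - y1 mod 19 = 13 * (18 - 3) - 16 = 8

P + Q = (3, 8)


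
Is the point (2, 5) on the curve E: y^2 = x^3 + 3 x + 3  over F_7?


Check whether y^2 = x^3 + 3 x + 3 (mod 7) for (x, y) = (2, 5).
LHS: y^2 = 5^2 mod 7 = 4
RHS: x^3 + 3 x + 3 = 2^3 + 3*2 + 3 mod 7 = 3
LHS != RHS

No, not on the curve


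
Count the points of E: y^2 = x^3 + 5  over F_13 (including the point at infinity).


For each x in F_13, count y with y^2 = x^3 + 0 x + 5 mod 13:
  x = 2: RHS = 0, y in [0]  -> 1 point(s)
  x = 4: RHS = 4, y in [2, 11]  -> 2 point(s)
  x = 5: RHS = 0, y in [0]  -> 1 point(s)
  x = 6: RHS = 0, y in [0]  -> 1 point(s)
  x = 7: RHS = 10, y in [6, 7]  -> 2 point(s)
  x = 8: RHS = 10, y in [6, 7]  -> 2 point(s)
  x = 10: RHS = 4, y in [2, 11]  -> 2 point(s)
  x = 11: RHS = 10, y in [6, 7]  -> 2 point(s)
  x = 12: RHS = 4, y in [2, 11]  -> 2 point(s)
Affine points: 15. Add the point at infinity: total = 16.

#E(F_13) = 16


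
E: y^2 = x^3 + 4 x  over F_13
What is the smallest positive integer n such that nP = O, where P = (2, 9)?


Compute successive multiples of P until we hit O:
  1P = (2, 9)
  2P = (0, 0)
  3P = (2, 4)
  4P = O

ord(P) = 4


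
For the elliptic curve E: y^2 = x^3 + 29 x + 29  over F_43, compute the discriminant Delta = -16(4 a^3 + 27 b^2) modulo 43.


4 a^3 + 27 b^2 = 4*29^3 + 27*29^2 = 97556 + 22707 = 120263
Delta = -16 * (120263) = -1924208
Delta mod 43 = 42

Delta = 42 (mod 43)


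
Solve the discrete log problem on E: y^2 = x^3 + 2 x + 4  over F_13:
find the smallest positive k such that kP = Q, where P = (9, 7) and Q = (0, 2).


Enumerate multiples of P until we hit Q = (0, 2):
  1P = (9, 7)
  2P = (12, 12)
  3P = (2, 9)
  4P = (5, 3)
  5P = (0, 2)
Match found at i = 5.

k = 5


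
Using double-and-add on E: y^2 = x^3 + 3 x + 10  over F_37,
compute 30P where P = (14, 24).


k = 30 = 11110_2 (binary, LSB first: 01111)
Double-and-add from P = (14, 24):
  bit 0 = 0: acc unchanged = O
  bit 1 = 1: acc = O + (35, 25) = (35, 25)
  bit 2 = 1: acc = (35, 25) + (20, 35) = (3, 3)
  bit 3 = 1: acc = (3, 3) + (8, 19) = (17, 4)
  bit 4 = 1: acc = (17, 4) + (10, 35) = (13, 10)

30P = (13, 10)


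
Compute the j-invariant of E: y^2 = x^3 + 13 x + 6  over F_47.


Delta = -16(4 a^3 + 27 b^2) mod 47 = 21
-1728 * (4 a)^3 = -1728 * (4*13)^3 mod 47 = 12
j = 12 * 21^(-1) mod 47 = 14

j = 14 (mod 47)


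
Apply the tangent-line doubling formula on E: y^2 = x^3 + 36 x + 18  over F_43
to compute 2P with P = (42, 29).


Doubling: s = (3 x1^2 + a) / (2 y1)
s = (3*42^2 + 36) / (2*29) mod 43 = 37
x3 = s^2 - 2 x1 mod 43 = 37^2 - 2*42 = 38
y3 = s (x1 - x3) - y1 mod 43 = 37 * (42 - 38) - 29 = 33

2P = (38, 33)


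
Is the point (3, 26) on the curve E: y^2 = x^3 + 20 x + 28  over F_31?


Check whether y^2 = x^3 + 20 x + 28 (mod 31) for (x, y) = (3, 26).
LHS: y^2 = 26^2 mod 31 = 25
RHS: x^3 + 20 x + 28 = 3^3 + 20*3 + 28 mod 31 = 22
LHS != RHS

No, not on the curve


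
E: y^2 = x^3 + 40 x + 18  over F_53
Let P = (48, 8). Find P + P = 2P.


Doubling: s = (3 x1^2 + a) / (2 y1)
s = (3*48^2 + 40) / (2*8) mod 53 = 37
x3 = s^2 - 2 x1 mod 53 = 37^2 - 2*48 = 1
y3 = s (x1 - x3) - y1 mod 53 = 37 * (48 - 1) - 8 = 35

2P = (1, 35)


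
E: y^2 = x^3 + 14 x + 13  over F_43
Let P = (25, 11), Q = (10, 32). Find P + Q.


P != Q, so use the chord formula.
s = (y2 - y1) / (x2 - x1) = (21) / (28) mod 43 = 33
x3 = s^2 - x1 - x2 mod 43 = 33^2 - 25 - 10 = 22
y3 = s (x1 - x3) - y1 mod 43 = 33 * (25 - 22) - 11 = 2

P + Q = (22, 2)


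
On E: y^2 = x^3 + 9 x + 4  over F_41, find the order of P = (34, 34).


Compute successive multiples of P until we hit O:
  1P = (34, 34)
  2P = (16, 29)
  3P = (36, 11)
  4P = (11, 9)
  5P = (14, 2)
  6P = (30, 38)
  7P = (19, 33)
  8P = (27, 2)
  ... (continuing to 36P)
  36P = O

ord(P) = 36


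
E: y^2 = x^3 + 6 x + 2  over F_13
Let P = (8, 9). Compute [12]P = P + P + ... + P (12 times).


k = 12 = 1100_2 (binary, LSB first: 0011)
Double-and-add from P = (8, 9):
  bit 0 = 0: acc unchanged = O
  bit 1 = 0: acc unchanged = O
  bit 2 = 1: acc = O + (10, 3) = (10, 3)
  bit 3 = 1: acc = (10, 3) + (7, 7) = (5, 12)

12P = (5, 12)


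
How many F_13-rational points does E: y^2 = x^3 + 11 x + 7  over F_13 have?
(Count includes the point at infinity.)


For each x in F_13, count y with y^2 = x^3 + 11 x + 7 mod 13:
  x = 6: RHS = 3, y in [4, 9]  -> 2 point(s)
  x = 8: RHS = 9, y in [3, 10]  -> 2 point(s)
  x = 9: RHS = 3, y in [4, 9]  -> 2 point(s)
  x = 10: RHS = 12, y in [5, 8]  -> 2 point(s)
  x = 11: RHS = 3, y in [4, 9]  -> 2 point(s)
Affine points: 10. Add the point at infinity: total = 11.

#E(F_13) = 11


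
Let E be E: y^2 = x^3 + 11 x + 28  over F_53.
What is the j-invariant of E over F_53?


Delta = -16(4 a^3 + 27 b^2) mod 53 = 22
-1728 * (4 a)^3 = -1728 * (4*11)^3 mod 53 = 8
j = 8 * 22^(-1) mod 53 = 10

j = 10 (mod 53)


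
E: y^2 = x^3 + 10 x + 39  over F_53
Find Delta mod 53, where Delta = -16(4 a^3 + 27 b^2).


4 a^3 + 27 b^2 = 4*10^3 + 27*39^2 = 4000 + 41067 = 45067
Delta = -16 * (45067) = -721072
Delta mod 53 = 46

Delta = 46 (mod 53)


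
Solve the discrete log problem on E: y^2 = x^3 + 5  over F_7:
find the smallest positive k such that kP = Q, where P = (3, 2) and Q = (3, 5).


Enumerate multiples of P until we hit Q = (3, 5):
  1P = (3, 2)
  2P = (5, 2)
  3P = (6, 5)
  4P = (6, 2)
  5P = (5, 5)
  6P = (3, 5)
Match found at i = 6.

k = 6


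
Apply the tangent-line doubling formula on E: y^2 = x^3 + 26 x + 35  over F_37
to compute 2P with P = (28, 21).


Doubling: s = (3 x1^2 + a) / (2 y1)
s = (3*28^2 + 26) / (2*21) mod 37 = 2
x3 = s^2 - 2 x1 mod 37 = 2^2 - 2*28 = 22
y3 = s (x1 - x3) - y1 mod 37 = 2 * (28 - 22) - 21 = 28

2P = (22, 28)


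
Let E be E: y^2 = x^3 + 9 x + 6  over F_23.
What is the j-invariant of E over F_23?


Delta = -16(4 a^3 + 27 b^2) mod 23 = 7
-1728 * (4 a)^3 = -1728 * (4*9)^3 mod 23 = 10
j = 10 * 7^(-1) mod 23 = 8

j = 8 (mod 23)


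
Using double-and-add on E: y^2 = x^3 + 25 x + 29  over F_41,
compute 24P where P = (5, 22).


k = 24 = 11000_2 (binary, LSB first: 00011)
Double-and-add from P = (5, 22):
  bit 0 = 0: acc unchanged = O
  bit 1 = 0: acc unchanged = O
  bit 2 = 0: acc unchanged = O
  bit 3 = 1: acc = O + (9, 32) = (9, 32)
  bit 4 = 1: acc = (9, 32) + (25, 24) = (38, 3)

24P = (38, 3)


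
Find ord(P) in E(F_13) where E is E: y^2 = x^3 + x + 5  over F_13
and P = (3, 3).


Compute successive multiples of P until we hit O:
  1P = (3, 3)
  2P = (10, 12)
  3P = (12, 4)
  4P = (7, 11)
  5P = (7, 2)
  6P = (12, 9)
  7P = (10, 1)
  8P = (3, 10)
  ... (continuing to 9P)
  9P = O

ord(P) = 9


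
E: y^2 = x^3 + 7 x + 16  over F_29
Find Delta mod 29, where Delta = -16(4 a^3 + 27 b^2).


4 a^3 + 27 b^2 = 4*7^3 + 27*16^2 = 1372 + 6912 = 8284
Delta = -16 * (8284) = -132544
Delta mod 29 = 15

Delta = 15 (mod 29)


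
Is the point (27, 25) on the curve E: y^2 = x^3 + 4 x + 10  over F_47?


Check whether y^2 = x^3 + 4 x + 10 (mod 47) for (x, y) = (27, 25).
LHS: y^2 = 25^2 mod 47 = 14
RHS: x^3 + 4 x + 10 = 27^3 + 4*27 + 10 mod 47 = 14
LHS = RHS

Yes, on the curve


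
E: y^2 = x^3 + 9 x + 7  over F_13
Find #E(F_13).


For each x in F_13, count y with y^2 = x^3 + 9 x + 7 mod 13:
  x = 1: RHS = 4, y in [2, 11]  -> 2 point(s)
  x = 3: RHS = 9, y in [3, 10]  -> 2 point(s)
  x = 4: RHS = 3, y in [4, 9]  -> 2 point(s)
  x = 6: RHS = 4, y in [2, 11]  -> 2 point(s)
  x = 7: RHS = 10, y in [6, 7]  -> 2 point(s)
  x = 12: RHS = 10, y in [6, 7]  -> 2 point(s)
Affine points: 12. Add the point at infinity: total = 13.

#E(F_13) = 13


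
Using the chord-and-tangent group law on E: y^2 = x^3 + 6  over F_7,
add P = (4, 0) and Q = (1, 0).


P != Q, so use the chord formula.
s = (y2 - y1) / (x2 - x1) = (0) / (4) mod 7 = 0
x3 = s^2 - x1 - x2 mod 7 = 0^2 - 4 - 1 = 2
y3 = s (x1 - x3) - y1 mod 7 = 0 * (4 - 2) - 0 = 0

P + Q = (2, 0)


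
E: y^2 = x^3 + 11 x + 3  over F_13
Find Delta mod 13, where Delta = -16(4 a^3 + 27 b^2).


4 a^3 + 27 b^2 = 4*11^3 + 27*3^2 = 5324 + 243 = 5567
Delta = -16 * (5567) = -89072
Delta mod 13 = 4

Delta = 4 (mod 13)


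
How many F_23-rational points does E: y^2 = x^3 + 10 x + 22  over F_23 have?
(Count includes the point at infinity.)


For each x in F_23, count y with y^2 = x^3 + 10 x + 22 mod 23:
  x = 2: RHS = 4, y in [2, 21]  -> 2 point(s)
  x = 5: RHS = 13, y in [6, 17]  -> 2 point(s)
  x = 8: RHS = 16, y in [4, 19]  -> 2 point(s)
  x = 9: RHS = 13, y in [6, 17]  -> 2 point(s)
  x = 10: RHS = 18, y in [8, 15]  -> 2 point(s)
  x = 13: RHS = 3, y in [7, 16]  -> 2 point(s)
  x = 14: RHS = 8, y in [10, 13]  -> 2 point(s)
  x = 16: RHS = 0, y in [0]  -> 1 point(s)
  x = 18: RHS = 8, y in [10, 13]  -> 2 point(s)
Affine points: 17. Add the point at infinity: total = 18.

#E(F_23) = 18


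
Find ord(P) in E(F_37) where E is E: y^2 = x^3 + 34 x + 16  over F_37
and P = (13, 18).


Compute successive multiples of P until we hit O:
  1P = (13, 18)
  2P = (22, 4)
  3P = (30, 29)
  4P = (19, 26)
  5P = (15, 4)
  6P = (21, 1)
  7P = (0, 33)
  8P = (3, 16)
  ... (continuing to 29P)
  29P = O

ord(P) = 29


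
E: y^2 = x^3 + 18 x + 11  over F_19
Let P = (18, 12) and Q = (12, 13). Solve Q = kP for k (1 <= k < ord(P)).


Enumerate multiples of P until we hit Q = (12, 13):
  1P = (18, 12)
  2P = (9, 3)
  3P = (12, 13)
Match found at i = 3.

k = 3


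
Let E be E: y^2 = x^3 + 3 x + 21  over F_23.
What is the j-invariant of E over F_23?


Delta = -16(4 a^3 + 27 b^2) mod 23 = 17
-1728 * (4 a)^3 = -1728 * (4*3)^3 mod 23 = 14
j = 14 * 17^(-1) mod 23 = 13

j = 13 (mod 23)


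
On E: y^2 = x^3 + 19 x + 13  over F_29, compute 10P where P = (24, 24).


k = 10 = 1010_2 (binary, LSB first: 0101)
Double-and-add from P = (24, 24):
  bit 0 = 0: acc unchanged = O
  bit 1 = 1: acc = O + (16, 11) = (16, 11)
  bit 2 = 0: acc unchanged = (16, 11)
  bit 3 = 1: acc = (16, 11) + (17, 0) = (1, 27)

10P = (1, 27)


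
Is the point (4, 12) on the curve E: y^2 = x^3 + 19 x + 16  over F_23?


Check whether y^2 = x^3 + 19 x + 16 (mod 23) for (x, y) = (4, 12).
LHS: y^2 = 12^2 mod 23 = 6
RHS: x^3 + 19 x + 16 = 4^3 + 19*4 + 16 mod 23 = 18
LHS != RHS

No, not on the curve
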